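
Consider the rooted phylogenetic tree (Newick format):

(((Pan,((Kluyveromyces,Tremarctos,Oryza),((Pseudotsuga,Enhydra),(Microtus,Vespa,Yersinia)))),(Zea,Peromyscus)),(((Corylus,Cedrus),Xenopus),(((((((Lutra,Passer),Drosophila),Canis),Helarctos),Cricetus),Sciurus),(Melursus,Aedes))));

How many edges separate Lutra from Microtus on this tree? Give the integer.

15

The MRCA of Lutra and Microtus is the root of the tree.
From Lutra up to that node: 9 branches. From Microtus up to the same node: 6 branches. Total: 9 + 6 = 15.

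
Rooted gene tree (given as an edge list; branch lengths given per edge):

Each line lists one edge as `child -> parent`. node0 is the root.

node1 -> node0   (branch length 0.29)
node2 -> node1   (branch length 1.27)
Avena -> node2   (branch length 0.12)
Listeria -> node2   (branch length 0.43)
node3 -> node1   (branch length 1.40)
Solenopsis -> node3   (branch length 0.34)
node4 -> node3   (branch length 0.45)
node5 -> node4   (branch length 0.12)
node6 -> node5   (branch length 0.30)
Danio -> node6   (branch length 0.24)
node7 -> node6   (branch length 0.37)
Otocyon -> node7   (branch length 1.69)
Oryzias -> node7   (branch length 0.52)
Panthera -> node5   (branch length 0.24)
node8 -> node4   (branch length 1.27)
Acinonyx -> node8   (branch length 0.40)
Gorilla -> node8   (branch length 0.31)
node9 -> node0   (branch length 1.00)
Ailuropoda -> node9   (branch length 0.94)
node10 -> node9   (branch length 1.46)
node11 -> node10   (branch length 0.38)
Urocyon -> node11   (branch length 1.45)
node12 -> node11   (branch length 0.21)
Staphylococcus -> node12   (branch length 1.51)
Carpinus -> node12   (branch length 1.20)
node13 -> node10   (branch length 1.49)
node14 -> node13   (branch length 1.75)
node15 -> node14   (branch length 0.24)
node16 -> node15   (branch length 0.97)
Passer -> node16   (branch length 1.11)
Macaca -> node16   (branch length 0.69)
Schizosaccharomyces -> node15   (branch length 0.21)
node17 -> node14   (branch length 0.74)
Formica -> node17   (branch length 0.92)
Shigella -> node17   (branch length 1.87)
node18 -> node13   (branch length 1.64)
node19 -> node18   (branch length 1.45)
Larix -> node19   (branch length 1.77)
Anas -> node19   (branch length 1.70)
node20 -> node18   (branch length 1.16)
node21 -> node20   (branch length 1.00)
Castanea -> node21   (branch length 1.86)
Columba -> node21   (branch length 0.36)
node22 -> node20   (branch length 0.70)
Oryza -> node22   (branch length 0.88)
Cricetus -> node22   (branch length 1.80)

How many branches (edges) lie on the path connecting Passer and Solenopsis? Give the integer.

The MRCA of Passer and Solenopsis is the root of the tree.
From Passer up to that node: 7 branches. From Solenopsis up to the same node: 3 branches. Total: 7 + 3 = 10.

10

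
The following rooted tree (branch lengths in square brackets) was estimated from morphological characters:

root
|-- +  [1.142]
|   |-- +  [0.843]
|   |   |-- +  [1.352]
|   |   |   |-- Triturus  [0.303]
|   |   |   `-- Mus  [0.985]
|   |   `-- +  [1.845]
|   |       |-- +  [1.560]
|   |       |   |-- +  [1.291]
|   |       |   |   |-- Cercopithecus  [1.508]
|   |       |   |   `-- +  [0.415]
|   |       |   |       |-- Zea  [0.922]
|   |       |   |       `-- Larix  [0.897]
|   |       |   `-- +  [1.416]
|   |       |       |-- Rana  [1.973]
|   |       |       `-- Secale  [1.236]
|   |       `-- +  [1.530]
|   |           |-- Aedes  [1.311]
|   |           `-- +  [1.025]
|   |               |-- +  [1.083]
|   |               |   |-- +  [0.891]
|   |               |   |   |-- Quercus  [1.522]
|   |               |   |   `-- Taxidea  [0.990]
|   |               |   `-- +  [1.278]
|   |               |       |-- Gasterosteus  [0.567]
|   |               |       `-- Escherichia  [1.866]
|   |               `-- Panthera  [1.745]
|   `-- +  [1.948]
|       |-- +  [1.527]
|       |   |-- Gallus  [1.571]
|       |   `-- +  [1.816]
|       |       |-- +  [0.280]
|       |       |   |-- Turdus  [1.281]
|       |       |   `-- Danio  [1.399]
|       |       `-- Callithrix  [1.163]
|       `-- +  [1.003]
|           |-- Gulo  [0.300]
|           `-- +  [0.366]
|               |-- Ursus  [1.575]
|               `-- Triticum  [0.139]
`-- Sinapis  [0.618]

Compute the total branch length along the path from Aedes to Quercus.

5.832

The path runs Aedes → … → MRCA → … → Quercus; the MRCA is the node subtending (Aedes,(((Quercus,Taxidea),(Gasterosteus,Escherichia)),Panthera)).
Branch lengths along that path: 1.311 + 1.025 + 1.083 + 0.891 + 1.522 = 5.832.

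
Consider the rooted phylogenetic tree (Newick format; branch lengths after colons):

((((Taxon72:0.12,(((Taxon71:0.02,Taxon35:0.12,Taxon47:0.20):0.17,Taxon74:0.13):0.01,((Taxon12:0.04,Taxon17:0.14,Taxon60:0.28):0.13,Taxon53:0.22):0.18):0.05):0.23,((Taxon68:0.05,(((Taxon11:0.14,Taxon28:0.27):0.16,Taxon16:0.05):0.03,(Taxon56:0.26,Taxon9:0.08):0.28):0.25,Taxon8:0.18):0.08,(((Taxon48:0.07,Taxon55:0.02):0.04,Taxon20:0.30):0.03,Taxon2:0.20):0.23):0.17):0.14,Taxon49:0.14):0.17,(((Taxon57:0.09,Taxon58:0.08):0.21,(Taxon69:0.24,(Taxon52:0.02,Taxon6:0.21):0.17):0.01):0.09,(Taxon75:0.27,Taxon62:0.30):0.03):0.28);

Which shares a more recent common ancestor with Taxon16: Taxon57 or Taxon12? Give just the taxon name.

Taxon12

The MRCA of Taxon16 and Taxon12 subtends ((Taxon72,(((Taxon71,Taxon35,Taxon47),Taxon74),((Taxon12,Taxon17,Taxon60),Taxon53))),((Taxon68,(((Taxon11,Taxon28),Taxon16),(Taxon56,Taxon9)),Taxon8),(((Taxon48,Taxon55),Taxon20),Taxon2))) (20 taxa).
The MRCA of Taxon16 and Taxon57 is the root, subtending the entire tree (28 taxa).
The first is nested inside the second, so Taxon16 shares a more recent common ancestor with Taxon12.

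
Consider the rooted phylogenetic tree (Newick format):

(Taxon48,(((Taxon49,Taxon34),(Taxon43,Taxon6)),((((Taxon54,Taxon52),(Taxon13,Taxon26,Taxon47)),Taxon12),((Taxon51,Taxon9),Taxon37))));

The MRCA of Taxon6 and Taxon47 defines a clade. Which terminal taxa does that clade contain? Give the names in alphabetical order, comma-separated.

Tracing Taxon6: it sits inside (Taxon43,Taxon6).
Tracing Taxon47: it sits inside (Taxon13,Taxon26,Taxon47).
The smallest clade enclosing both is (((Taxon49,Taxon34),(Taxon43,Taxon6)),((((Taxon54,Taxon52),(Taxon13,Taxon26,Taxon47)),Taxon12),((Taxon51,Taxon9),Taxon37))); the answer is its 13 terminal taxa in alphabetical order.

Taxon12, Taxon13, Taxon26, Taxon34, Taxon37, Taxon43, Taxon47, Taxon49, Taxon51, Taxon52, Taxon54, Taxon6, Taxon9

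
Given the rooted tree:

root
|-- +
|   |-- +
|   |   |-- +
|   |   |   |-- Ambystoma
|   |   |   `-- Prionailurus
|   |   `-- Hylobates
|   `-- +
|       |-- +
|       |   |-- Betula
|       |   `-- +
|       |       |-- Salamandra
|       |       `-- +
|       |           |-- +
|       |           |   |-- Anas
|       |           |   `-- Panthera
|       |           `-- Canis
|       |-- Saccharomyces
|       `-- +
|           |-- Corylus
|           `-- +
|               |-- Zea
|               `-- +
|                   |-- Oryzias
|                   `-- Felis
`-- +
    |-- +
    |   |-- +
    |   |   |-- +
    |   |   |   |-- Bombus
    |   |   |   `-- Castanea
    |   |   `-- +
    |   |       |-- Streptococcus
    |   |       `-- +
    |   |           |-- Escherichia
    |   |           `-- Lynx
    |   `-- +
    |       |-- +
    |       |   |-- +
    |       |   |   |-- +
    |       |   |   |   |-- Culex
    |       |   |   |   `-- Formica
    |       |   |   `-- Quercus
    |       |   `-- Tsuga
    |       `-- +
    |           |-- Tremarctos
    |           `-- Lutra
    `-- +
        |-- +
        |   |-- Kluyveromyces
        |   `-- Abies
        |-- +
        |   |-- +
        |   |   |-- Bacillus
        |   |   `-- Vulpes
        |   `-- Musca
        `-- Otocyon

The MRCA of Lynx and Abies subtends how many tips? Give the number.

The MRCA of Lynx and Abies is the node subtending ((((Bombus,Castanea),(Streptococcus,(Escherichia,Lynx))),((((Culex,Formica),Quercus),Tsuga),(Tremarctos,Lutra))),((Kluyveromyces,Abies),((Bacillus,Vulpes),Musca),Otocyon)).
That clade contains 17 terminal taxa: Abies, Bacillus, Bombus, Castanea, Culex, Escherichia, Formica, Kluyveromyces, Lutra, Lynx, Musca, Otocyon, Quercus, Streptococcus, Tremarctos, Tsuga, Vulpes.

17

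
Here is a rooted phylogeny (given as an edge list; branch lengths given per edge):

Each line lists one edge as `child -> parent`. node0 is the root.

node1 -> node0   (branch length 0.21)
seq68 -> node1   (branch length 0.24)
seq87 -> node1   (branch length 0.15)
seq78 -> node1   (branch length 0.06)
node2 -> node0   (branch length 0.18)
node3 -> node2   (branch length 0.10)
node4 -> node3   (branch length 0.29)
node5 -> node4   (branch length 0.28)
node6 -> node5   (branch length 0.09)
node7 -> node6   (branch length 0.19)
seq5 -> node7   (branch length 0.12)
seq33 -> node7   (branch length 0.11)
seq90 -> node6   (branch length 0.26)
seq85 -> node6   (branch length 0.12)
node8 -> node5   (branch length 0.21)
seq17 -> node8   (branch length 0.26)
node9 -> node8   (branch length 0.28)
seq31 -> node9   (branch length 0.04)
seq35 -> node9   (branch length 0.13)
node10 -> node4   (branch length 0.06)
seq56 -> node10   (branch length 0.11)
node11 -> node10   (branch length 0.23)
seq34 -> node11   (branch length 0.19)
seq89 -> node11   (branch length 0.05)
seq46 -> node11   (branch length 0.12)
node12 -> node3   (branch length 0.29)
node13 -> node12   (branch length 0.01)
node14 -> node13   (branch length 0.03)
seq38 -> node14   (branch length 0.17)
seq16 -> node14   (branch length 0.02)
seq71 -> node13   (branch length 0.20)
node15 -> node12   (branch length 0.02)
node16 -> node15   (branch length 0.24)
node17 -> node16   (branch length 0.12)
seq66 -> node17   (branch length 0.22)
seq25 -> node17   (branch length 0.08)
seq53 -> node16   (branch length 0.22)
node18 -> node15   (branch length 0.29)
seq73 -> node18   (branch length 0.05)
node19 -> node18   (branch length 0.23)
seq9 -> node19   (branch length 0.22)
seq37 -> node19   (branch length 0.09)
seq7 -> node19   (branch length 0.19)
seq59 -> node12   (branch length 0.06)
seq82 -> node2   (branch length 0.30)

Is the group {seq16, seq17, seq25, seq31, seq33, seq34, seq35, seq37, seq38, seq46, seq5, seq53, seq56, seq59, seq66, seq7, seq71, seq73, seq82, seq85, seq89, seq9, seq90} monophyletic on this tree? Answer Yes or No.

Yes

The most recent common ancestor of these taxa subtends ((((((seq5,seq33),seq90,seq85),(seq17,(seq31,seq35))),(seq56,(seq34,seq89,seq46))),(((seq38,seq16),seq71),(((seq66,seq25),seq53),(seq73,(seq9,seq37,seq7))),seq59)),seq82).
That clade has exactly 23 tips — every listed taxon and nothing else — so the group is monophyletic.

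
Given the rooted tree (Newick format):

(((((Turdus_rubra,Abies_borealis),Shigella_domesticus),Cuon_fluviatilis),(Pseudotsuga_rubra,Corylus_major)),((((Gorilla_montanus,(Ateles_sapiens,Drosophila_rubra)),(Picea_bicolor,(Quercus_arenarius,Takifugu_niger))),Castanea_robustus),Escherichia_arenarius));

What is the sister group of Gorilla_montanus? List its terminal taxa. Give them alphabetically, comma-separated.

Gorilla_montanus attaches to the tree at the node subtending (Gorilla_montanus,(Ateles_sapiens,Drosophila_rubra)).
The other lineage descending from that same node — the sister group — is (Ateles_sapiens,Drosophila_rubra); its 2 tips in alphabetical order are the answer.

Ateles_sapiens, Drosophila_rubra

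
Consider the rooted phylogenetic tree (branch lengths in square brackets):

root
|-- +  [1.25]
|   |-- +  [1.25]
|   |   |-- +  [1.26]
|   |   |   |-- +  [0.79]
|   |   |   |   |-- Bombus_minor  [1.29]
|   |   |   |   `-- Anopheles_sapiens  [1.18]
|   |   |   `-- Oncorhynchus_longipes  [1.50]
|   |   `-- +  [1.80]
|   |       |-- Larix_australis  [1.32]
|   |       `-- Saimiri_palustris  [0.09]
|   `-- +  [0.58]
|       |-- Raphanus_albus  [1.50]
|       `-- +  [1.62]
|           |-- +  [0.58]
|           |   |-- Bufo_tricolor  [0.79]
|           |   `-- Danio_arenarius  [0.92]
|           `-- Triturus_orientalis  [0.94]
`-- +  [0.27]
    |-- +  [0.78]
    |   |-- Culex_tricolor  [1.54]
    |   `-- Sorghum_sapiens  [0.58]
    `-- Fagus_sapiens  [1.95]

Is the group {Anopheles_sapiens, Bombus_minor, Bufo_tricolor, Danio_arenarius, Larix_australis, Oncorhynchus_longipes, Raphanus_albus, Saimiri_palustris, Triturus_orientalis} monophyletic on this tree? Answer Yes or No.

Yes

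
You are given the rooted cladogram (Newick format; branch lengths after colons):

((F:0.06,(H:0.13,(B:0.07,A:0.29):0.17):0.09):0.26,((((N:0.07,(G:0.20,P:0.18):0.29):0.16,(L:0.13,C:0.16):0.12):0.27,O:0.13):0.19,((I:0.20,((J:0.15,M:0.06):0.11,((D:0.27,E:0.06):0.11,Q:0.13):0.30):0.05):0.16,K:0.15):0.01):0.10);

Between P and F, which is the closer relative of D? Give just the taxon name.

P

The MRCA of D and P subtends ((((N,(G,P)),(L,C)),O),((I,((J,M),((D,E),Q))),K)) (13 taxa).
The MRCA of D and F is the root, subtending the entire tree (17 taxa).
The first is nested inside the second, so D shares a more recent common ancestor with P.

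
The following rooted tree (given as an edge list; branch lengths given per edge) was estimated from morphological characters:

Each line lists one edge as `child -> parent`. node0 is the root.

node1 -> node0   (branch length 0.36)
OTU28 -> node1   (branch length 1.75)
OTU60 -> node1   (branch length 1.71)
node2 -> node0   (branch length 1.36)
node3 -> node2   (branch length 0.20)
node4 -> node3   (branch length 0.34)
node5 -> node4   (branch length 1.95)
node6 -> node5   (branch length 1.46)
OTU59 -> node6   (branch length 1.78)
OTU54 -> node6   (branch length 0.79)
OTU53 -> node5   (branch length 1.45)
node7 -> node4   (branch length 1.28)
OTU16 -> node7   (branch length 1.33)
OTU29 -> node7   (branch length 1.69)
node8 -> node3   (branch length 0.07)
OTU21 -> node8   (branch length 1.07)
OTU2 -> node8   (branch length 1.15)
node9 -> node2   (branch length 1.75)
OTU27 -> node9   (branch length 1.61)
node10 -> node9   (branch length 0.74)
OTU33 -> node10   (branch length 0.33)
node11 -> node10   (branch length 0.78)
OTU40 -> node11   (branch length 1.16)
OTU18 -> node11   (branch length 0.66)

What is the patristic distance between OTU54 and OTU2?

The path runs OTU54 → … → MRCA → … → OTU2; the MRCA is the node subtending ((((OTU59,OTU54),OTU53),(OTU16,OTU29)),(OTU21,OTU2)).
Branch lengths along that path: 0.79 + 1.46 + 1.95 + 0.34 + 0.07 + 1.15 = 5.76.

5.76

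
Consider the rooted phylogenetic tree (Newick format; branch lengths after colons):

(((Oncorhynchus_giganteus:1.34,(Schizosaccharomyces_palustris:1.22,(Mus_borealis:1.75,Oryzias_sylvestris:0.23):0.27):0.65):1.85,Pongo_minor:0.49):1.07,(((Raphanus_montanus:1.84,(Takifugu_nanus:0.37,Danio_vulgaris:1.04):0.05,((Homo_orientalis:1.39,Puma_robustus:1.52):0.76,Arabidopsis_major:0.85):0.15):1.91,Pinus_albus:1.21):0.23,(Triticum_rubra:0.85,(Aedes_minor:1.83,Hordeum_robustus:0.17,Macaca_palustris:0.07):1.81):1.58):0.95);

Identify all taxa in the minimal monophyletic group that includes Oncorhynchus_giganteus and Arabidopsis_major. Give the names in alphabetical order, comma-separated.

Aedes_minor, Arabidopsis_major, Danio_vulgaris, Homo_orientalis, Hordeum_robustus, Macaca_palustris, Mus_borealis, Oncorhynchus_giganteus, Oryzias_sylvestris, Pinus_albus, Pongo_minor, Puma_robustus, Raphanus_montanus, Schizosaccharomyces_palustris, Takifugu_nanus, Triticum_rubra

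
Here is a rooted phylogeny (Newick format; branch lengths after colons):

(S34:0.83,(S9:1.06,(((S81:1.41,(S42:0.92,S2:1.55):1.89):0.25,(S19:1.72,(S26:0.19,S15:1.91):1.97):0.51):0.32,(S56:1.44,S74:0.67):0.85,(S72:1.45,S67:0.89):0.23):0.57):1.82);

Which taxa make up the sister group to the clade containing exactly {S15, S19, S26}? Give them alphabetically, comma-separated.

The clade containing exactly {S15, S19, S26} attaches to the tree at the node subtending ((S81,(S42,S2)),(S19,(S26,S15))).
The other lineage descending from that same node — the sister group — is (S81,(S42,S2)); its 3 tips in alphabetical order are the answer.

S2, S42, S81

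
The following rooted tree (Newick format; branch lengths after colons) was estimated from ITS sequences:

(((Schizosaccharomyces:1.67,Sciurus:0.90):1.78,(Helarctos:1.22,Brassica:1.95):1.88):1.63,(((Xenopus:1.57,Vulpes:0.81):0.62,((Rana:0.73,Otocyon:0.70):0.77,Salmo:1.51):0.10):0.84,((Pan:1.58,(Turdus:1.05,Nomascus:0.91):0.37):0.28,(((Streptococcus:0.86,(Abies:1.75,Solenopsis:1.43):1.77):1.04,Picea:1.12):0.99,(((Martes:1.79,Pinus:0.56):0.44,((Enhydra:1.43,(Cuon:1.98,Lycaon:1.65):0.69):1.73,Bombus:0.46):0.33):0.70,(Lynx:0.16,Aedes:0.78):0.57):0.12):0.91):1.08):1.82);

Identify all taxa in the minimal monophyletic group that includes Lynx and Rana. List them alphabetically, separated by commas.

Tracing Lynx: it sits inside (Lynx,Aedes).
Tracing Rana: it sits inside (Rana,Otocyon).
The smallest clade enclosing both is (((Xenopus,Vulpes),((Rana,Otocyon),Salmo)),((Pan,(Turdus,Nomascus)),(((Streptococcus,(Abies,Solenopsis)),Picea),(((Martes,Pinus),((Enhydra,(Cuon,Lycaon)),Bombus)),(Lynx,Aedes))))); the answer is its 20 terminal taxa in alphabetical order.

Abies, Aedes, Bombus, Cuon, Enhydra, Lycaon, Lynx, Martes, Nomascus, Otocyon, Pan, Picea, Pinus, Rana, Salmo, Solenopsis, Streptococcus, Turdus, Vulpes, Xenopus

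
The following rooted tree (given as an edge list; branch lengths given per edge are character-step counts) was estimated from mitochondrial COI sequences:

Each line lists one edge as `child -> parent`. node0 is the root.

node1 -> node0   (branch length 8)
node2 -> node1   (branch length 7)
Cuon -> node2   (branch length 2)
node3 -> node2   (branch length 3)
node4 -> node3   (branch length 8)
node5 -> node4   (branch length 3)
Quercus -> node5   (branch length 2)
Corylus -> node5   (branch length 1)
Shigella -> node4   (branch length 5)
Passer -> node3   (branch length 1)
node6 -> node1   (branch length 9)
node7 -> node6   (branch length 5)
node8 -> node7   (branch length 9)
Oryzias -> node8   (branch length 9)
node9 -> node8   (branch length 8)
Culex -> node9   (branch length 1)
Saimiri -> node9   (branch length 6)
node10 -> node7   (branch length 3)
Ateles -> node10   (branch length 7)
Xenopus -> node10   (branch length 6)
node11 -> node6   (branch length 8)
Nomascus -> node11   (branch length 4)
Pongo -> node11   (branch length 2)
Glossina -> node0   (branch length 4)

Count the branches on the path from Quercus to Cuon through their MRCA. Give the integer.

5

The MRCA of Quercus and Cuon is the node subtending (Cuon,(((Quercus,Corylus),Shigella),Passer)).
From Quercus up to that node: 4 branches. From Cuon up to the same node: 1 branch. Total: 4 + 1 = 5.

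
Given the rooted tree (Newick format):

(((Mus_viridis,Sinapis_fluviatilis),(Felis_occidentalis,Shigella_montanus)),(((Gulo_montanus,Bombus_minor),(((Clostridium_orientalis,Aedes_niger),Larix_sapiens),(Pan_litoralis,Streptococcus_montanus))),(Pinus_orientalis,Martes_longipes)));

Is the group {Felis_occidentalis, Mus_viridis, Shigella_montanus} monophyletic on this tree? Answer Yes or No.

No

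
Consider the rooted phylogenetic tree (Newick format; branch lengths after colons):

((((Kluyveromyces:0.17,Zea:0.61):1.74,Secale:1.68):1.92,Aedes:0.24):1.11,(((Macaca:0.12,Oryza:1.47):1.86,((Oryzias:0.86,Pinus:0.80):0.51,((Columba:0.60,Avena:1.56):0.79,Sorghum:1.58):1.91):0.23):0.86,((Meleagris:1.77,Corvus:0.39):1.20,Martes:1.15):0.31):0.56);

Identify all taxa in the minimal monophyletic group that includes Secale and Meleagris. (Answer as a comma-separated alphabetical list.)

Aedes, Avena, Columba, Corvus, Kluyveromyces, Macaca, Martes, Meleagris, Oryza, Oryzias, Pinus, Secale, Sorghum, Zea

Tracing Secale: it sits inside ((Kluyveromyces,Zea),Secale).
Tracing Meleagris: it sits inside (Meleagris,Corvus).
The smallest clade enclosing both is the whole tree (their MRCA is the root), so the answer is all 14 tips in alphabetical order.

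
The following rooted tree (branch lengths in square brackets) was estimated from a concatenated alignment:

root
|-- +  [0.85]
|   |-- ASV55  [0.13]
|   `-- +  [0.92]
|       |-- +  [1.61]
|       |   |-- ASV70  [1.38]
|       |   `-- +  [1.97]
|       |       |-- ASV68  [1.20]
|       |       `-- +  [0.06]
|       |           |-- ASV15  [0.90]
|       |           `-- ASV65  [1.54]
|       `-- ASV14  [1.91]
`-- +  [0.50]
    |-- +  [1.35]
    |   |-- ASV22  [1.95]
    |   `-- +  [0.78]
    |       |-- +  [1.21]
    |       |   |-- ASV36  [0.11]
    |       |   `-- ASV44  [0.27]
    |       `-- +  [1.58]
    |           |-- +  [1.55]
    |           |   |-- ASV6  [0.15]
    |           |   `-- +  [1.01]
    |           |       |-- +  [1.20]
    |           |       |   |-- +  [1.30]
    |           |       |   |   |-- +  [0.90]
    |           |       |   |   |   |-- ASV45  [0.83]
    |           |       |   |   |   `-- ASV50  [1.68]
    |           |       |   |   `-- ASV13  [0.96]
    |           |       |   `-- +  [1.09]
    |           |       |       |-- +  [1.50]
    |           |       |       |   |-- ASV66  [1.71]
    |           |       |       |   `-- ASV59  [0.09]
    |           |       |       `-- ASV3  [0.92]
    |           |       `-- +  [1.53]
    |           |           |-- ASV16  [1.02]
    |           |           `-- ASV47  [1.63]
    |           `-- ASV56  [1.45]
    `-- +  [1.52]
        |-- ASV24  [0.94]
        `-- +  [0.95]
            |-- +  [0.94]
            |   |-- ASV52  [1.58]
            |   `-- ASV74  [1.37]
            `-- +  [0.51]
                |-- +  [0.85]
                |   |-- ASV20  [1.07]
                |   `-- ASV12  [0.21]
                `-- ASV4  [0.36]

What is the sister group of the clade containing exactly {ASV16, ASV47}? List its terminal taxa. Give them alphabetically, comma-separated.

The clade containing exactly {ASV16, ASV47} attaches to the tree at the node subtending ((((ASV45,ASV50),ASV13),((ASV66,ASV59),ASV3)),(ASV16,ASV47)).
The other lineage descending from that same node — the sister group — is (((ASV45,ASV50),ASV13),((ASV66,ASV59),ASV3)); its 6 tips in alphabetical order are the answer.

ASV13, ASV3, ASV45, ASV50, ASV59, ASV66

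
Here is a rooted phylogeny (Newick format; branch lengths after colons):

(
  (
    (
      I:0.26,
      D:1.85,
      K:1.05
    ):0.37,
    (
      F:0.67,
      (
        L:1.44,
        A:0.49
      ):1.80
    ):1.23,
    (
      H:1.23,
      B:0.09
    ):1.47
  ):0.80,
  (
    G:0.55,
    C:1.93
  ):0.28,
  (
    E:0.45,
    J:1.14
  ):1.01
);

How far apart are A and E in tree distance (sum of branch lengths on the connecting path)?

5.78

The path runs A → … → MRCA → … → E; the MRCA is the root of the tree.
Branch lengths along that path: 0.49 + 1.80 + 1.23 + 0.80 + 1.01 + 0.45 = 5.78.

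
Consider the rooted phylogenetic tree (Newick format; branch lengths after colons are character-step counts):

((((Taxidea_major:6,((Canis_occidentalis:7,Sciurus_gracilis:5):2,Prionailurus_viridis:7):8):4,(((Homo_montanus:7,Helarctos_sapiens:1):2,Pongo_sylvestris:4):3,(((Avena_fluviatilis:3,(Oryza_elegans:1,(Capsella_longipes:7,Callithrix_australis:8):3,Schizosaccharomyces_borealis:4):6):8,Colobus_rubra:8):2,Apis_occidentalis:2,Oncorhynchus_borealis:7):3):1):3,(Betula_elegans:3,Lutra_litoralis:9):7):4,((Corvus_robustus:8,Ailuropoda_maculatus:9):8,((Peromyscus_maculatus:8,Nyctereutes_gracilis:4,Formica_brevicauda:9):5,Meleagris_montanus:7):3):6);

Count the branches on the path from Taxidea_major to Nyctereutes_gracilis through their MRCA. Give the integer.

8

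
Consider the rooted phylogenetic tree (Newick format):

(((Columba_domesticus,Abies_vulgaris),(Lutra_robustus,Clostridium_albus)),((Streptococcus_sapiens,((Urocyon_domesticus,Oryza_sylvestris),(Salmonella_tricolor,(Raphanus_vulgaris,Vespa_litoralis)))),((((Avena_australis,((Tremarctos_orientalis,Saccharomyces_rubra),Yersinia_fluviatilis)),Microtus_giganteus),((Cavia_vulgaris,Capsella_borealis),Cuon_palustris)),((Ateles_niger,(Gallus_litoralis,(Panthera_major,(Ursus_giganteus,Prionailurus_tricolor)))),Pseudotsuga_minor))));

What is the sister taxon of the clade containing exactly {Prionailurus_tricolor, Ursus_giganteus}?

Panthera_major

The clade containing exactly {Prionailurus_tricolor, Ursus_giganteus} attaches to the tree at the node subtending (Panthera_major,(Ursus_giganteus,Prionailurus_tricolor)).
The other lineage descending from that same node — the sister group — is the single tip Panthera_major.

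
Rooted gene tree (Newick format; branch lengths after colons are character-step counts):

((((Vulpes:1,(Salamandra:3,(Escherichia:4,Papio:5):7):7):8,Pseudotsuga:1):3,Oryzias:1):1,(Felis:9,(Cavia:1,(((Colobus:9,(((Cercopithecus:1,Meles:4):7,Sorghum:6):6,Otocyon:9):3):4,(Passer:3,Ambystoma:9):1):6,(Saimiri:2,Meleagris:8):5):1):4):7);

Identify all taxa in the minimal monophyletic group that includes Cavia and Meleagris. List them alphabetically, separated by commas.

Ambystoma, Cavia, Cercopithecus, Colobus, Meleagris, Meles, Otocyon, Passer, Saimiri, Sorghum

Tracing Cavia: it sits inside (Cavia,(((Colobus,(((Cercopithecus,Meles),Sorghum),Otocyon)),(Passer,Ambystoma)),(Saimiri,Meleagris))).
Tracing Meleagris: it sits inside (Saimiri,Meleagris).
The smallest clade enclosing both is (Cavia,(((Colobus,(((Cercopithecus,Meles),Sorghum),Otocyon)),(Passer,Ambystoma)),(Saimiri,Meleagris))); the answer is its 10 terminal taxa in alphabetical order.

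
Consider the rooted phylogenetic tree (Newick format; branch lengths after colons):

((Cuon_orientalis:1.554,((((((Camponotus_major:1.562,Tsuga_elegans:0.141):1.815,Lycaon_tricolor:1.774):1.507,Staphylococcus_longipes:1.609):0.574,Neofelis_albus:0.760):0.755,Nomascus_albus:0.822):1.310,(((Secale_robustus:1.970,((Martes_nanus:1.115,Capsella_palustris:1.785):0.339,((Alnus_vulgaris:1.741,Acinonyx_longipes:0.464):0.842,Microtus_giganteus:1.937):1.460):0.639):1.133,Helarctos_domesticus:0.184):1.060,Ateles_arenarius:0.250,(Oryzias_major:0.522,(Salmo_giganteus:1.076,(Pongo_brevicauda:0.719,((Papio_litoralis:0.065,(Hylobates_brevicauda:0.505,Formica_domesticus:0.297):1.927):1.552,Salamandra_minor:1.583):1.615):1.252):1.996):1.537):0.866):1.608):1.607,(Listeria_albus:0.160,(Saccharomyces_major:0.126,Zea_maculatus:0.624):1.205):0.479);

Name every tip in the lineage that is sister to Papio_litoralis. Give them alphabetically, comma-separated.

Papio_litoralis attaches to the tree at the node subtending (Papio_litoralis,(Hylobates_brevicauda,Formica_domesticus)).
The other lineage descending from that same node — the sister group — is (Hylobates_brevicauda,Formica_domesticus); its 2 tips in alphabetical order are the answer.

Formica_domesticus, Hylobates_brevicauda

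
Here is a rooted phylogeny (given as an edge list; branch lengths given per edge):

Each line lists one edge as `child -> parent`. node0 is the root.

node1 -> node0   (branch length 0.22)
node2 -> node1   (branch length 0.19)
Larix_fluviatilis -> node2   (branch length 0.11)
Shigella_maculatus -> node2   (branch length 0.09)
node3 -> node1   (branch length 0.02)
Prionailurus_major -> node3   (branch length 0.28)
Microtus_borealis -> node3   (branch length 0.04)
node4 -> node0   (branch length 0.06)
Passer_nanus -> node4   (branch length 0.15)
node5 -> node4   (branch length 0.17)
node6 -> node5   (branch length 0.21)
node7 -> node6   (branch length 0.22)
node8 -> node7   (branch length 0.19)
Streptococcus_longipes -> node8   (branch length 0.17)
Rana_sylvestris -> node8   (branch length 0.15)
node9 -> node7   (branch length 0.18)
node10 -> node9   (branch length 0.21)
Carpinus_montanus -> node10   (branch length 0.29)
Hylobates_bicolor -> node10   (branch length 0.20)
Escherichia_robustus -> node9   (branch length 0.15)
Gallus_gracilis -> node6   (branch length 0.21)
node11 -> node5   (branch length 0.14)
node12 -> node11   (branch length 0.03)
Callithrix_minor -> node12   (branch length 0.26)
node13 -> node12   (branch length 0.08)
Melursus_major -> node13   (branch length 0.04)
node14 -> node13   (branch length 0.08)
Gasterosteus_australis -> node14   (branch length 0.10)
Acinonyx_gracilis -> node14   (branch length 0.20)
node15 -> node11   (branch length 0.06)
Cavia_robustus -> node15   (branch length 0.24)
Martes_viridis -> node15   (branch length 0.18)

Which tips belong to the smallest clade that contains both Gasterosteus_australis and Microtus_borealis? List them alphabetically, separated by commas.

Acinonyx_gracilis, Callithrix_minor, Carpinus_montanus, Cavia_robustus, Escherichia_robustus, Gallus_gracilis, Gasterosteus_australis, Hylobates_bicolor, Larix_fluviatilis, Martes_viridis, Melursus_major, Microtus_borealis, Passer_nanus, Prionailurus_major, Rana_sylvestris, Shigella_maculatus, Streptococcus_longipes

Tracing Gasterosteus_australis: it sits inside (Gasterosteus_australis,Acinonyx_gracilis).
Tracing Microtus_borealis: it sits inside (Prionailurus_major,Microtus_borealis).
The smallest clade enclosing both is the whole tree (their MRCA is the root), so the answer is all 17 tips in alphabetical order.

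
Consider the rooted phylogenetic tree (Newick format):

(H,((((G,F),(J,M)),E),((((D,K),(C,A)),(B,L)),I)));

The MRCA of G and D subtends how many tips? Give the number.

The MRCA of G and D is the node subtending ((((G,F),(J,M)),E),((((D,K),(C,A)),(B,L)),I)).
That clade contains 12 terminal taxa: A, B, C, D, E, F, G, I, J, K, L, M.

12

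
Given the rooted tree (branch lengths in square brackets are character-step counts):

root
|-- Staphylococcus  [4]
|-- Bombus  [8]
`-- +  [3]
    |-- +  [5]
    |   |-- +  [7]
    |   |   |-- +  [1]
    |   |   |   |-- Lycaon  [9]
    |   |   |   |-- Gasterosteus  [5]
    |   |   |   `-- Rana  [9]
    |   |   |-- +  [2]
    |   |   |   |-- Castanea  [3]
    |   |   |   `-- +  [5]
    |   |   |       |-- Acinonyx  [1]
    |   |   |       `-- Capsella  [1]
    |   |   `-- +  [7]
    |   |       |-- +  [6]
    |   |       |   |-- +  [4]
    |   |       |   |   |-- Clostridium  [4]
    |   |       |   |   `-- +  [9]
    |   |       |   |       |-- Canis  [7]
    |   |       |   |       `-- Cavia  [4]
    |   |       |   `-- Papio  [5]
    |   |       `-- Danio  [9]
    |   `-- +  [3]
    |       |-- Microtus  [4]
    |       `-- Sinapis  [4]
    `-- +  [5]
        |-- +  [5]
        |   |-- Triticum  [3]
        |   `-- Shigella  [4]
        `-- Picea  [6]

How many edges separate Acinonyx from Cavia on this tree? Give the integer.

The MRCA of Acinonyx and Cavia is the node subtending ((Lycaon,Gasterosteus,Rana),(Castanea,(Acinonyx,Capsella)),(((Clostridium,(Canis,Cavia)),Papio),Danio)).
From Acinonyx up to that node: 3 branches. From Cavia up to the same node: 5 branches. Total: 3 + 5 = 8.

8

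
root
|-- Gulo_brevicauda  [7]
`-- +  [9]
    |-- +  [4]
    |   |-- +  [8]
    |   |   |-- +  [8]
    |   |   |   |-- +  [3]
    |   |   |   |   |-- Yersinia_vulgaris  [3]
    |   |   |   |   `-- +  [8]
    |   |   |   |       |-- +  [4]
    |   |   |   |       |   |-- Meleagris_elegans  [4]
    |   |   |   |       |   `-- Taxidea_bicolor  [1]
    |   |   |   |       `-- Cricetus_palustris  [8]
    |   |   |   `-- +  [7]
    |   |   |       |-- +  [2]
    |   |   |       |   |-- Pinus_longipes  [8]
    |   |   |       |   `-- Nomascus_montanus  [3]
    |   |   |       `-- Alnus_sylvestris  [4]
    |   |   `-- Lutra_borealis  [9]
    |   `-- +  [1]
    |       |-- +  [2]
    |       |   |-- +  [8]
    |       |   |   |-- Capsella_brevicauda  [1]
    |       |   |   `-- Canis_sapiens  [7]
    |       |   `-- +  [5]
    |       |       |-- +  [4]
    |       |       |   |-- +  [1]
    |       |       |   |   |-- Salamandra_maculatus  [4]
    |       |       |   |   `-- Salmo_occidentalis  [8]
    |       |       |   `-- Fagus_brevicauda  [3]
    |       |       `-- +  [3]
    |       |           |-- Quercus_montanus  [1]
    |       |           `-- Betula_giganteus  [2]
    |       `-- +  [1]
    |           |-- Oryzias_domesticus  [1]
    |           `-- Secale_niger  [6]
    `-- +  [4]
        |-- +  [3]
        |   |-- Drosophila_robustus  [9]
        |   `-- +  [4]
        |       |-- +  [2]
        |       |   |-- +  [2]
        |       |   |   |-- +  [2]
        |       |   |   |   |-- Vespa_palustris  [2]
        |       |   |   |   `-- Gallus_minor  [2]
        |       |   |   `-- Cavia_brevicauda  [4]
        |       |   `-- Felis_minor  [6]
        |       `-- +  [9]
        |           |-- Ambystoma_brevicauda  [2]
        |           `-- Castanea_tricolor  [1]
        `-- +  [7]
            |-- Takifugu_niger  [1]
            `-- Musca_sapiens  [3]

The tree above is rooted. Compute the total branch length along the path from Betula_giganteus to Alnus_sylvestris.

40

The path runs Betula_giganteus → … → MRCA → … → Alnus_sylvestris; the MRCA is the node subtending ((((Yersinia_vulgaris,((Meleagris_elegans,Taxidea_bicolor),Cricetus_palustris)),((Pinus_longipes,Nomascus_montanus),Alnus_sylvestris)),Lutra_borealis),(((Capsella_brevicauda,Canis_sapiens),(((Salamandra_maculatus,Salmo_occidentalis),Fagus_brevicauda),(Quercus_montanus,Betula_giganteus))),(Oryzias_domesticus,Secale_niger))).
Branch lengths along that path: 2 + 3 + 5 + 2 + 1 + 8 + 8 + 7 + 4 = 40.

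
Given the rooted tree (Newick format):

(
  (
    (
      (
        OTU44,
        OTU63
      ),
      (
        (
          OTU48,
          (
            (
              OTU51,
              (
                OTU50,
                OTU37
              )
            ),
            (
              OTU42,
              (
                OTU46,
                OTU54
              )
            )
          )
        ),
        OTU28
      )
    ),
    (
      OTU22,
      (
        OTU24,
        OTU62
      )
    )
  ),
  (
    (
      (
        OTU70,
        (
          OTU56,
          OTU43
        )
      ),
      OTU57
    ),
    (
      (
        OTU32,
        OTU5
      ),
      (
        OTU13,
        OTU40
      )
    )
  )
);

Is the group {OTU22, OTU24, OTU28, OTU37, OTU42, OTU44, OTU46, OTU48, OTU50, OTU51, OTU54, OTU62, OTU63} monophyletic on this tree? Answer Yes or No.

Yes

The most recent common ancestor of these taxa subtends (((OTU44,OTU63),((OTU48,((OTU51,(OTU50,OTU37)),(OTU42,(OTU46,OTU54)))),OTU28)),(OTU22,(OTU24,OTU62))).
That clade has exactly 13 tips — every listed taxon and nothing else — so the group is monophyletic.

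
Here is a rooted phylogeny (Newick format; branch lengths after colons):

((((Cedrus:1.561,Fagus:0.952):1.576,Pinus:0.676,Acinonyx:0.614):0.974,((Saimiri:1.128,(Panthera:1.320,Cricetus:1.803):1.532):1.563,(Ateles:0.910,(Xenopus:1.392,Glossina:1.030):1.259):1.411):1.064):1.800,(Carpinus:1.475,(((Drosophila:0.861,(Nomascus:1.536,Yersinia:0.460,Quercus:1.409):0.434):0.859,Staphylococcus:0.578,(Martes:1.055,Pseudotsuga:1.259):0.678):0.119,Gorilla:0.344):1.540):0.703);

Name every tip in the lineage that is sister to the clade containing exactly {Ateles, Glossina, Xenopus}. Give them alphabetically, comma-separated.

Cricetus, Panthera, Saimiri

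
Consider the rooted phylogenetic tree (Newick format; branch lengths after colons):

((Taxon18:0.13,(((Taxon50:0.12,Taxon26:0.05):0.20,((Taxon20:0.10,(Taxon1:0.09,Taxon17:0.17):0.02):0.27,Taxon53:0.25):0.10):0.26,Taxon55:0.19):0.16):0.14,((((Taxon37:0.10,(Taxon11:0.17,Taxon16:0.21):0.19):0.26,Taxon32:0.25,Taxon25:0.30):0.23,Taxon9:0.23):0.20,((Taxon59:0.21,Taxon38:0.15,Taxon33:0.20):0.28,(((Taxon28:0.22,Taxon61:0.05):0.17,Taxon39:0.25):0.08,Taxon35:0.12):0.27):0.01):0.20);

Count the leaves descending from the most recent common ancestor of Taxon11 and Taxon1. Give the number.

21

The MRCA of Taxon11 and Taxon1 is the root, so the clade is the entire tree.
That clade contains 21 terminal taxa: Taxon1, Taxon11, Taxon16, Taxon17, Taxon18, Taxon20, Taxon25, Taxon26, Taxon28, Taxon32, Taxon33, Taxon35, Taxon37, Taxon38, Taxon39, Taxon50, Taxon53, Taxon55, Taxon59, Taxon61, Taxon9.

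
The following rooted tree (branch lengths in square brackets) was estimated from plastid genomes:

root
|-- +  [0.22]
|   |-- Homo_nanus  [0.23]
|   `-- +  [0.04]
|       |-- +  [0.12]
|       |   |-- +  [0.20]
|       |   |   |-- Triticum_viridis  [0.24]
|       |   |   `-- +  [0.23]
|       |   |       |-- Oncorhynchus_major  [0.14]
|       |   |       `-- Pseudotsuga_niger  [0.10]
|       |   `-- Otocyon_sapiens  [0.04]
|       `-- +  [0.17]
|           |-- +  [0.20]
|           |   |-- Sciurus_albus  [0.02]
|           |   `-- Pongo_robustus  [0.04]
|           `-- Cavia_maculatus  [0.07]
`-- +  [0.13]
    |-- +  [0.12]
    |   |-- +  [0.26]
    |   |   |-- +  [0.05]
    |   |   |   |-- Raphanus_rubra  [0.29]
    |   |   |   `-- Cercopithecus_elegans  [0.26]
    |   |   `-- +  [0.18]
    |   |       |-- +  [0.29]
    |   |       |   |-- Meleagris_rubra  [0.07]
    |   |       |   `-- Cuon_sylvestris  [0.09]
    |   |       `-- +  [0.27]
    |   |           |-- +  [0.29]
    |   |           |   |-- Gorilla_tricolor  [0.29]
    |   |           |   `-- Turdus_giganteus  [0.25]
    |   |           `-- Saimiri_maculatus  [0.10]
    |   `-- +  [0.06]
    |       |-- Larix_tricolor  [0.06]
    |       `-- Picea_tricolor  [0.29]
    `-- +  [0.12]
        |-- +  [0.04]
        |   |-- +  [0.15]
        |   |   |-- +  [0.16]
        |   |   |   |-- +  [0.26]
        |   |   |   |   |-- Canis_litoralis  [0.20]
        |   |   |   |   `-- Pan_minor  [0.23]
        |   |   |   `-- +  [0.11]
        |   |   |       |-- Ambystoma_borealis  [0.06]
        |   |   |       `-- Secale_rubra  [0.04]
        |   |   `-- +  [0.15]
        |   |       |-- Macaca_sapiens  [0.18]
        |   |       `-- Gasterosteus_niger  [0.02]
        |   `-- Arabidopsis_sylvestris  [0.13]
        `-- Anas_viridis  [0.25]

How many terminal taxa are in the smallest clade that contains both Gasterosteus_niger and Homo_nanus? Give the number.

The MRCA of Gasterosteus_niger and Homo_nanus is the root, so the clade is the entire tree.
That clade contains 25 terminal taxa: Ambystoma_borealis, Anas_viridis, Arabidopsis_sylvestris, Canis_litoralis, Cavia_maculatus, Cercopithecus_elegans, Cuon_sylvestris, Gasterosteus_niger, Gorilla_tricolor, Homo_nanus, Larix_tricolor, Macaca_sapiens, Meleagris_rubra, Oncorhynchus_major, Otocyon_sapiens, Pan_minor, Picea_tricolor, Pongo_robustus, Pseudotsuga_niger, Raphanus_rubra, Saimiri_maculatus, Sciurus_albus, Secale_rubra, Triticum_viridis, Turdus_giganteus.

25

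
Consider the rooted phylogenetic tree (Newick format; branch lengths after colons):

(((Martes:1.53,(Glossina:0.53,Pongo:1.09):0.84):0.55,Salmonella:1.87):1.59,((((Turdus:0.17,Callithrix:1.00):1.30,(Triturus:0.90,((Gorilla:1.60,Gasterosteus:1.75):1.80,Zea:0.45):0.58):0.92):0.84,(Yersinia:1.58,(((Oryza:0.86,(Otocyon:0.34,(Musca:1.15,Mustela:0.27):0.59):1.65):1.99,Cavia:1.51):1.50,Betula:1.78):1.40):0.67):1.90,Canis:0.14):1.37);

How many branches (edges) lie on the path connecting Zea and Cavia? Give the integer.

The MRCA of Zea and Cavia is the node subtending (((Turdus,Callithrix),(Triturus,((Gorilla,Gasterosteus),Zea))),(Yersinia,(((Oryza,(Otocyon,(Musca,Mustela))),Cavia),Betula))).
From Zea up to that node: 4 branches. From Cavia up to the same node: 4 branches. Total: 4 + 4 = 8.

8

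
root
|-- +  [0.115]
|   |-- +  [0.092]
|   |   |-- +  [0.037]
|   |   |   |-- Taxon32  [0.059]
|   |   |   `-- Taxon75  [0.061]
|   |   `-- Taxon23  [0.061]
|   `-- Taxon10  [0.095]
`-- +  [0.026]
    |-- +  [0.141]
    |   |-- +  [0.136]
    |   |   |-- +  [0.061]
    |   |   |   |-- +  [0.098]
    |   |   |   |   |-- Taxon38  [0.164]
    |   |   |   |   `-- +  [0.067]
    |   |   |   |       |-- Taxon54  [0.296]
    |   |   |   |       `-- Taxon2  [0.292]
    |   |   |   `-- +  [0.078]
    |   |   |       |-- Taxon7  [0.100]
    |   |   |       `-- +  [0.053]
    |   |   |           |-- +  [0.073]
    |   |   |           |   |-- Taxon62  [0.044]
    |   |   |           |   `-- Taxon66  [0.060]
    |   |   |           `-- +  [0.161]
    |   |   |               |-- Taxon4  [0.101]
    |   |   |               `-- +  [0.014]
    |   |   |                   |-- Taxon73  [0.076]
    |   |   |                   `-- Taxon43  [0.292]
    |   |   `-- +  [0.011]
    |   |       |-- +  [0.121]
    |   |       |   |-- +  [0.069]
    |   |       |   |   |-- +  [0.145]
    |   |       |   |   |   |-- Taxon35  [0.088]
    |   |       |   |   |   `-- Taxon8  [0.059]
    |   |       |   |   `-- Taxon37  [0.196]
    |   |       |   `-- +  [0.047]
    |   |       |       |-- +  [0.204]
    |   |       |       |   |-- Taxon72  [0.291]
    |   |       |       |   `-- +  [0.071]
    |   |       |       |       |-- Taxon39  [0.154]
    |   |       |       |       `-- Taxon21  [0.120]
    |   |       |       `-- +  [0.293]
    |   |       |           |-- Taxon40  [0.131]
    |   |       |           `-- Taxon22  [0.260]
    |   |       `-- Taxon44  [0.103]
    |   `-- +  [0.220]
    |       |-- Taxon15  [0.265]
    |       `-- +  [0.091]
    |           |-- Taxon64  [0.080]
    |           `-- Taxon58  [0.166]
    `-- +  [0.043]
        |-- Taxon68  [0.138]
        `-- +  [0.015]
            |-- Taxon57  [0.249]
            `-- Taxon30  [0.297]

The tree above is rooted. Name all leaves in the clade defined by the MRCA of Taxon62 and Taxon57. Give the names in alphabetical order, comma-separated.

Tracing Taxon62: it sits inside (Taxon62,Taxon66).
Tracing Taxon57: it sits inside (Taxon57,Taxon30).
The smallest clade enclosing both is (((((Taxon38,(Taxon54,Taxon2)),(Taxon7,((Taxon62,Taxon66),(Taxon4,(Taxon73,Taxon43))))),((((Taxon35,Taxon8),Taxon37),((Taxon72,(Taxon39,Taxon21)),(Taxon40,Taxon22))),Taxon44)),(Taxon15,(Taxon64,Taxon58))),(Taxon68,(Taxon57,Taxon30))); the answer is its 24 terminal taxa in alphabetical order.

Taxon15, Taxon2, Taxon21, Taxon22, Taxon30, Taxon35, Taxon37, Taxon38, Taxon39, Taxon4, Taxon40, Taxon43, Taxon44, Taxon54, Taxon57, Taxon58, Taxon62, Taxon64, Taxon66, Taxon68, Taxon7, Taxon72, Taxon73, Taxon8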